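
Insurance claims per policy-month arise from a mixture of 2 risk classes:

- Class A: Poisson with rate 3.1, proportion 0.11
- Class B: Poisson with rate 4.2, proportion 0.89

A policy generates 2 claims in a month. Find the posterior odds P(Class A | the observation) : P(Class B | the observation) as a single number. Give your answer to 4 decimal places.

Only the two components matter; the odds are (π_i f_i(x)) / (π_j f_j(x)).
Evaluate each component's likelihood at the observed value:
  f_A = e^(−3.1)·3.1^2/2! = 0.216461
  f_B = e^(−4.2)·4.2^2/2! = 0.132261
0.0238108 / 0.117712 ≈ 0.2023

0.2023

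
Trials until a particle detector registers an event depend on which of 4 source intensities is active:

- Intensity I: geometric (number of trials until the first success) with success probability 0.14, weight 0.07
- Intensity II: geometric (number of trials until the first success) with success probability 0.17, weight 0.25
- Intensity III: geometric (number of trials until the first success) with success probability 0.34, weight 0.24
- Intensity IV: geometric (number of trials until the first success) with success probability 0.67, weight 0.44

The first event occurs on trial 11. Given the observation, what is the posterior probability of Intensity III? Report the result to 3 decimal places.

0.127

Posterior ∝ prior × likelihood, so P(k | x) ∝ π_k f_k(x); normalise over all components.
Component likelihoods at x = 11:
  L_I = 0.0309822
  L_II = 0.0263773
  L_III = 0.00533235
  L_IV = 1.02616e-05
Unnormalised posteriors:
  π_I·L_I = 0.07 × 0.0309822 = 0.00216876
  π_II·L_II = 0.25 × 0.0263773 = 0.00659432
  π_III·L_III = 0.24 × 0.00533235 = 0.00127976
  π_IV·L_IV = 0.44 × 1.02616e-05 = 4.51509e-06
Marginal: 0.00216876 + 0.00659432 + 0.00127976 + 4.51509e-06 = 0.0100474
Responsibility of Intensity III: 0.00127976 / 0.0100474 ≈ 0.127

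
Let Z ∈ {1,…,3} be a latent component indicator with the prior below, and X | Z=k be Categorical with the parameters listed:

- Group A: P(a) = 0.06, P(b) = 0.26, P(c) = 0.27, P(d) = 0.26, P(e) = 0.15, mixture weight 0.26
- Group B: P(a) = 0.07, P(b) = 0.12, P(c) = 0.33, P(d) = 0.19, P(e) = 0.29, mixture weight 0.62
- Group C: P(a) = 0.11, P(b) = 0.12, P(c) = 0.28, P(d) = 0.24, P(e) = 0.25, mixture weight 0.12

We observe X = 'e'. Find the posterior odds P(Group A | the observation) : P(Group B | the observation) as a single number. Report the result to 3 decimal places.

Posterior odds = (w_i f_i(x)) / (w_j f_j(x)); the normalising sum cancels.
Component likelihoods at x = 'e':
  p_A = 0.15
  p_B = 0.29
  p_C = 0.25
Posterior odds = (w_A·p_A) / (w_B·p_B) = (0.26·0.15) / (0.62·0.29) = 0.039 / 0.1798 ≈ 0.217

0.217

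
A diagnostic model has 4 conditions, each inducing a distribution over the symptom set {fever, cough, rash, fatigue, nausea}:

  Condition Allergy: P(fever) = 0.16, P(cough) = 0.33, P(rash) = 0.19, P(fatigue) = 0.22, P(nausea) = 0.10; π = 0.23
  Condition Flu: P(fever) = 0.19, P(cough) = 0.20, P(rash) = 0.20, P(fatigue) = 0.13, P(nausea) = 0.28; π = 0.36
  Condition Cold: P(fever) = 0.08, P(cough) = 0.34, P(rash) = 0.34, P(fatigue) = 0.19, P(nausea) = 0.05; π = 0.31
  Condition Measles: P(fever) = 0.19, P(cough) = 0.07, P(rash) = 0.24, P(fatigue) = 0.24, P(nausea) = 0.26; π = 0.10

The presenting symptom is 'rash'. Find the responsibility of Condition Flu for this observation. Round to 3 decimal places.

0.294

Apply Bayes' rule: the posterior for each component is proportional to its prior times its likelihood at x.
Categorical probabilities:
  p_Allergy = P(rash | comp) = 0.19
  p_Flu = P(rash | comp) = 0.20
  p_Cold = P(rash | comp) = 0.34
  p_Measles = P(rash | comp) = 0.24
Prior × likelihood for each component:
  P(Z=Allergy)·p_Allergy = 0.23 × 0.19 = 0.0437
  P(Z=Flu)·p_Flu = 0.36 × 0.2 = 0.072
  P(Z=Cold)·p_Cold = 0.31 × 0.34 = 0.1054
  P(Z=Measles)·p_Measles = 0.10 × 0.24 = 0.024
Evidence: 0.0437 + 0.072 + 0.1054 + 0.024 = 0.2451
P(Condition Flu | data) = 0.072 / 0.2451 ≈ 0.294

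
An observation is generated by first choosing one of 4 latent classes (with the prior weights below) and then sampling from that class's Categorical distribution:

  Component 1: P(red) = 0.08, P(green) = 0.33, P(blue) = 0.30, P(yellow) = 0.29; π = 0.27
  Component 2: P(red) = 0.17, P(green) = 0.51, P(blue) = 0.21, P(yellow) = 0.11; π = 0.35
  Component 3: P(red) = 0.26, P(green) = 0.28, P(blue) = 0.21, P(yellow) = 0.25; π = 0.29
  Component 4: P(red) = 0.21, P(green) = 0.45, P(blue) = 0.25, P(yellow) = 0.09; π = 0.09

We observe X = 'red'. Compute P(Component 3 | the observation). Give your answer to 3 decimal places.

Posterior ∝ prior × likelihood, so P(k | x) ∝ π_k f_k(x); normalise over all components.
Component likelihoods at x = 'red':
  f_1 = 0.08
  f_2 = 0.17
  f_3 = 0.26
  f_4 = 0.21
Unnormalised posteriors:
  π_1·f_1 = 0.27 × 0.08 = 0.0216
  π_2·f_2 = 0.35 × 0.17 = 0.0595
  π_3·f_3 = 0.29 × 0.26 = 0.0754
  π_4·f_4 = 0.09 × 0.21 = 0.0189
Marginal: 0.0216 + 0.0595 + 0.0754 + 0.0189 = 0.1754
P(Component 3 | the observation) = 0.0754 / 0.1754 ≈ 0.430

0.430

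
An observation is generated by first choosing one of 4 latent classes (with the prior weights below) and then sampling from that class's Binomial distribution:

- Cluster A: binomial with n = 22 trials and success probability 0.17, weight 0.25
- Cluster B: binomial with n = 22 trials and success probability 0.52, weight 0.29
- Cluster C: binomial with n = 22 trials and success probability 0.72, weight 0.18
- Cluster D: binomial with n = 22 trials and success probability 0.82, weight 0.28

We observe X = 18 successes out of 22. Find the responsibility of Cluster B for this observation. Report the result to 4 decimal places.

P(component k | x) = π_k·f_k(x) / marginal(x), where marginal(x) = Σ_j π_j·f_j(x).
Evaluate each component's likelihood at the observed value:
  f_A = C(22,18)·0.17^18·0.83^4 = 7315·1.40631e-14·0.474583 = 4.88211e-11
  f_B = C(22,18)·0.52^18·0.48^4 = 7315·7.72788e-06·0.0530842 = 0.00300082
  f_C = C(22,18)·0.72^18·0.28^4 = 7315·0.00270386·0.00614656 = 0.121571
  f_D = C(22,18)·0.82^18·0.18^4 = 7315·0.0280963·0.00104976 = 0.215751
Prior × likelihood for each component:
  π_A·f_A = 0.25 × 4.88211e-11 = 1.22053e-11
  π_B·f_B = 0.29 × 0.00300082 = 0.000870237
  π_C·f_C = 0.18 × 0.121571 = 0.0218829
  π_D·f_D = 0.28 × 0.215751 = 0.0604104
Evidence: 1.22053e-11 + 0.000870237 + 0.0218829 + 0.0604104 = 0.0831635
P(Cluster B | 18 successes out of 22) = 0.000870237 / 0.0831635 ≈ 0.0105

0.0105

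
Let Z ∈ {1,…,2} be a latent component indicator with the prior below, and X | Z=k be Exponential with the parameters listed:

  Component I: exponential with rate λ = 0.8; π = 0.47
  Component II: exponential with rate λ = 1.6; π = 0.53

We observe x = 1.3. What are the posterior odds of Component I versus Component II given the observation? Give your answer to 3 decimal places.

Since P(k|x) ∝ w_k f_k(x), the posterior odds are w_i f_i(x) / (w_j f_j(x)).
Component likelihoods at x = 1.3:
  p_I = 0.282764
  p_II = 0.199888
Posterior odds = (w_I·p_I) / (w_II·p_II) = (0.47·0.282764) / (0.53·0.199888) = 0.132899 / 0.105941 ≈ 1.254

1.254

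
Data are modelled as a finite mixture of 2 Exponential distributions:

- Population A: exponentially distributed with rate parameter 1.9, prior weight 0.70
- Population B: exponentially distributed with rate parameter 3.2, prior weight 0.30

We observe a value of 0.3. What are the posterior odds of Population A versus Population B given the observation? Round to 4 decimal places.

Posterior odds = (P(Z=i) f_i(x)) / (P(Z=j) f_j(x)); the normalising sum cancels.
Exponential densities:
  L_A = 1.0745
  L_B = 1.22526
Odds = (0.70/0.30) × (1.0745/1.22526) = 2.33333 × 0.876957 ≈ 2.0462

2.0462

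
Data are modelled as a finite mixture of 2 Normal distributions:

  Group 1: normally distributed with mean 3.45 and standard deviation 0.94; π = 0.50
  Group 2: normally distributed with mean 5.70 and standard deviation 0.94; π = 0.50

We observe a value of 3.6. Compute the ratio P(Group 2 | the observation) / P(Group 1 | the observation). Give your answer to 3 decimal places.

Only the two components matter; the odds are (P(Z=i) f_i(x)) / (P(Z=j) f_j(x)).
Normal densities:
  f_1 = (1/(0.94·√(2π)))·exp(−(3.6−3.45)²/(2·0.94²)) = 0.424407·exp(-0.01273) = 0.419037
  f_2 = (1/(0.94·√(2π)))·exp(−(3.6−5.70)²/(2·0.94²)) = 0.424407·exp(-2.49547) = 0.0349955
Odds = (0.50/0.50) × (0.0349955/0.419037) = 1 × 0.083514 ≈ 0.084

0.084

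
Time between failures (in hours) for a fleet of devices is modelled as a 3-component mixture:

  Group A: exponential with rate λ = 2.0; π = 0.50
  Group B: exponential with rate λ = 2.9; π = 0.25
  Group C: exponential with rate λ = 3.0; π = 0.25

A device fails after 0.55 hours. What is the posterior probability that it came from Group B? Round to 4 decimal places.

The responsibility of component k is w_k f_k(x) divided by Σ_j w_j f_j(x).
Evaluate each component's likelihood at the observed value:
  p_A = 2.0·e^(−2.0·0.55) = 2.0·e^(−1.1000) = 0.665742
  p_B = 2.9·e^(−2.9·0.55) = 2.9·e^(−1.5950) = 0.588435
  p_C = 3.0·e^(−3.0·0.55) = 3.0·e^(−1.6500) = 0.57615
Unnormalised posteriors:
  w_A·p_A = 0.50 × 0.665742 = 0.332871
  w_B·p_B = 0.25 × 0.588435 = 0.147109
  w_C·p_C = 0.25 × 0.57615 = 0.144037
Normaliser: 0.332871 + 0.147109 + 0.144037 = 0.624017
P(Group B | x) = 0.147109 / 0.624017 ≈ 0.2357

0.2357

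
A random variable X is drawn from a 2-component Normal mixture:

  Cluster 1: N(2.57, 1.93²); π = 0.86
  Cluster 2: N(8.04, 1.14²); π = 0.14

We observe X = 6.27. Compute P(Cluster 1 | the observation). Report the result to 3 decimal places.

P(component k | x) = π_k·f_k(x) / marginal(x), where marginal(x) = Σ_j π_j·f_j(x).
Evaluate each component's likelihood at the observed value:
  p_1 = (1/(1.93·√(2π)))·exp(−(6.27−2.57)²/(2·1.93²)) = 0.206706·exp(-1.83763) = 0.0329063
  p_2 = (1/(1.14·√(2π)))·exp(−(6.27−8.04)²/(2·1.14²)) = 0.349949·exp(-1.20533) = 0.104842
Prior × likelihood for each component:
  π_1·p_1 = 0.86 × 0.0329063 = 0.0282994
  π_2·p_2 = 0.14 × 0.104842 = 0.0146779
Denominator: 0.0282994 + 0.0146779 = 0.0429773
P(Cluster 1 | 6.27) ≈ 0.658

0.658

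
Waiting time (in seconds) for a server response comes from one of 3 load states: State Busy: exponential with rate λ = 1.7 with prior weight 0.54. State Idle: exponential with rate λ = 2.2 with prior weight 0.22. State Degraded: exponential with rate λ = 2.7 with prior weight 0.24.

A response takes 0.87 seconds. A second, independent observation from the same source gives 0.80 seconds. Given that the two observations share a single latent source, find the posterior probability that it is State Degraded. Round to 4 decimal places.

0.1400

Posterior ∝ prior × likelihood, so P(k | x) ∝ w_k f_k(x); normalise over all components.
Since both observations come from the same component, the likelihood for component k is f_k(x₁)·f_k(x₂).
  L_Busy = [1.7·e^(−1.7·0.87) = 1.7·e^(−1.4790) = 0.387371] × [0.436323] = 0.169019
  L_Idle = [2.2·e^(−2.2·0.87) = 2.2·e^(−1.9140) = 0.324476] × [0.378499] = 0.122814
  L_Degraded = [2.7·e^(−2.7·0.87) = 2.7·e^(−2.3490) = 0.257754] × [0.311378] = 0.080259
Weight by the priors:
  w_Busy·L_Busy = 0.54 × 0.169019 = 0.0912703
  w_Idle·L_Idle = 0.22 × 0.122814 = 0.0270191
  w_Degraded·L_Degraded = 0.24 × 0.080259 = 0.0192622
Sum: 0.0912703 + 0.0270191 + 0.0192622 = 0.137552
So the posterior for State Degraded is 0.0192622 / 0.137552 ≈ 0.1400.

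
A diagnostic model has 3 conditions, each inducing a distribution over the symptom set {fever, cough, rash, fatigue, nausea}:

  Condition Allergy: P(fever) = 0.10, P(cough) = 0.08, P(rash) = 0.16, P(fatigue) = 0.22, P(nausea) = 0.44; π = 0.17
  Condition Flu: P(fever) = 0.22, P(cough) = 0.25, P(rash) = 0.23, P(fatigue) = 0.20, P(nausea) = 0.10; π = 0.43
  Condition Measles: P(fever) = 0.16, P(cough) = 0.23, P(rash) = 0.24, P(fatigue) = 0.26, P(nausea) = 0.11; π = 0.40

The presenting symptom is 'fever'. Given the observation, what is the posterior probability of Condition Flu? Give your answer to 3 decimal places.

0.539

Posterior ∝ prior × likelihood, so P(k | x) ∝ π_k f_k(x); normalise over all components.
Evaluate each component's likelihood at the observed value:
  p_Allergy = 0.1
  p_Flu = 0.22
  p_Measles = 0.16
Weight by the priors:
  π_Allergy·p_Allergy = 0.17 × 0.1 = 0.017
  π_Flu·p_Flu = 0.43 × 0.22 = 0.0946
  π_Measles·p_Measles = 0.40 × 0.16 = 0.064
Denominator: 0.017 + 0.0946 + 0.064 = 0.1756
P(Condition Flu | data) ≈ 0.539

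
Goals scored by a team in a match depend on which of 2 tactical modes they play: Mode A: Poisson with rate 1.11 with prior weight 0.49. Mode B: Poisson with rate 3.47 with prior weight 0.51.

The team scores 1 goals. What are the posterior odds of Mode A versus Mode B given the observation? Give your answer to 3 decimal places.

The posterior odds equal the prior odds times the likelihood ratio: (P(Z=i)/P(Z=j))·(f_i(x)/f_j(x)).
Evaluate each component's likelihood at the observed value:
  p_A = 0.36581
  p_B = 0.107976
0.179247 / 0.0550678 ≈ 3.255

3.255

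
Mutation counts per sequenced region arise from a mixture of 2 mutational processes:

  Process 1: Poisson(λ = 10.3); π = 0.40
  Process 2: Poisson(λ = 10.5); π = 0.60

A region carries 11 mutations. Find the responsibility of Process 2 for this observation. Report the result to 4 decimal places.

0.6028

The responsibility of component k is π_k f_k(x) divided by Σ_j π_j f_j(x).
Poisson probabilities:
  L_1 = e^(−10.3)·10.3^11/11! = 0.116633
  L_2 = e^(−10.5)·10.5^11/11! = 0.117987
Multiply by the mixture weights:
  π_1·L_1 = 0.40 × 0.116633 = 0.0466531
  π_2·L_2 = 0.60 × 0.117987 = 0.0707923
Marginal: 0.0466531 + 0.0707923 = 0.117445
So the posterior for Process 2 is 0.0707923 / 0.117445 ≈ 0.6028.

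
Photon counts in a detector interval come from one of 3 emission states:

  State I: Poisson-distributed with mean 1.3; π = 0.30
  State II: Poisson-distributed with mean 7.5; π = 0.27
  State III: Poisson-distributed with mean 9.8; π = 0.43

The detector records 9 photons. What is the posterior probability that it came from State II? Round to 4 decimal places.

P(component k | x) = w_k·f_k(x) / marginal(x), where marginal(x) = Σ_j w_j·f_j(x).
Evaluate each component's likelihood at the observed value:
  L_I = e^(−1.3)·1.3^9/9! = 7.96424e-06
  L_II = e^(−7.5)·7.5^9/9! = 0.11444
  L_III = e^(−9.8)·9.8^9/9! = 0.127405
Prior × likelihood for each component:
  w_I·L_I = 0.30 × 7.96424e-06 = 2.38927e-06
  w_II·L_II = 0.27 × 0.11444 = 0.0308989
  w_III·L_III = 0.43 × 0.127405 = 0.0547841
Normaliser: 2.38927e-06 + 0.0308989 + 0.0547841 = 0.0856854
Responsibility of State II: 0.0308989 / 0.0856854 ≈ 0.3606

0.3606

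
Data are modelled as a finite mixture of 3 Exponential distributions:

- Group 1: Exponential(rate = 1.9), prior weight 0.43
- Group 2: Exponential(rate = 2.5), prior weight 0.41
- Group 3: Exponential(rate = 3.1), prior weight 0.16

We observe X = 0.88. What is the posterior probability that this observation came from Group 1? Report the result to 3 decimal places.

0.513

The responsibility of component k is w_k f_k(x) divided by Σ_j w_j f_j(x).
Component likelihoods at x = 0.88:
  L_1 = 0.356955
  L_2 = 0.277008
  L_3 = 0.202585
Weight by the priors:
  w_1·L_1 = 0.43 × 0.356955 = 0.153491
  w_2·L_2 = 0.41 × 0.277008 = 0.113573
  w_3·L_3 = 0.16 × 0.202585 = 0.0324135
Denominator: 0.153491 + 0.113573 + 0.0324135 = 0.299477
Responsibility of Group 1: 0.153491 / 0.299477 ≈ 0.513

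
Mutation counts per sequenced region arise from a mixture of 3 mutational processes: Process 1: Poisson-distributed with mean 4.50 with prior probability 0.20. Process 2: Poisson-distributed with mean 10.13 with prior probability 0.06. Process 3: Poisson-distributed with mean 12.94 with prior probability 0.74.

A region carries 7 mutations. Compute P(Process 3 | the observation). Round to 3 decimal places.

P(component k | x) = w_k·f_k(x) / marginal(x), where marginal(x) = Σ_j w_j·f_j(x).
Component likelihoods at x = 7 mutations:
  p_1 = e^(−4.50)·4.50^7/7! = 0.0823629
  p_2 = e^(−10.13)·10.13^7/7! = 0.086583
  p_3 = e^(−12.94)·12.94^7/7! = 0.0289294
Multiply by the mixture weights:
  w_1·p_1 = 0.20 × 0.0823629 = 0.0164726
  w_2·p_2 = 0.06 × 0.086583 = 0.00519498
  w_3·p_3 = 0.74 × 0.0289294 = 0.0214077
Sum: 0.0164726 + 0.00519498 + 0.0214077 = 0.0430753
So the posterior for Process 3 is 0.0214077 / 0.0430753 ≈ 0.497.

0.497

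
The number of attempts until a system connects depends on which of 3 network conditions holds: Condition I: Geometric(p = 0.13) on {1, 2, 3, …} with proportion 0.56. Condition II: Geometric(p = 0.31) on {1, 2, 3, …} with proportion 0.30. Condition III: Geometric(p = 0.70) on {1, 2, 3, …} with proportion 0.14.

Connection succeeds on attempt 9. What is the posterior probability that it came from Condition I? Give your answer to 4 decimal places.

0.8332

By Bayes' theorem, P(k | x) = π_k f_k(x) / Σ_j π_j f_j(x).
Geometric probabilities:
  p_I = 0.13·(1−0.13)^8 = 0.13·0.328212 = 0.0426675
  p_II = 0.31·(1−0.31)^8 = 0.31·0.0513798 = 0.0159277
  p_III = 0.70·(1−0.70)^8 = 0.70·6.561e-05 = 4.5927e-05
Weight by the priors:
  π_I·p_I = 0.56 × 0.0426675 = 0.0238938
  π_II·p_II = 0.30 × 0.0159277 = 0.00477832
  π_III·p_III = 0.14 × 4.5927e-05 = 6.42978e-06
Sum: 0.0238938 + 0.00477832 + 6.42978e-06 = 0.0286786
Responsibility of Condition I: 0.0238938 / 0.0286786 ≈ 0.8332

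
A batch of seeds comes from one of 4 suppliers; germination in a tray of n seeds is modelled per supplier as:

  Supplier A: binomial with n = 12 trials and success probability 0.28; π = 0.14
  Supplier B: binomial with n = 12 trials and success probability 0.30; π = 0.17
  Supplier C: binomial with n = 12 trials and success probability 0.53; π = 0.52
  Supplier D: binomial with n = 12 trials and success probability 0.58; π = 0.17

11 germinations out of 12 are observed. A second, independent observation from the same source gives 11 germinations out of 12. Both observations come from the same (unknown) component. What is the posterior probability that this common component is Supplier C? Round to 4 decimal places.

Posterior ∝ prior × likelihood, so P(k | x) ∝ w_k f_k(x); normalise over all components.
Since both observations come from the same component, the likelihood for component k is f_k(x₁)·f_k(x₂).
  L_A = [7.16559e-06] × [7.16559e-06] = 5.13457e-11
  L_B = [1.48803e-05] × [1.48803e-05] = 2.21425e-10
  L_C = [0.00522774] × [0.00522774] = 2.73292e-05
  L_D = [0.0125933] × [0.0125933] = 0.00015859
Multiply by the mixture weights:
  w_A·L_A = 0.14 × 5.13457e-11 = 7.1884e-12
  w_B·L_B = 0.17 × 2.21425e-10 = 3.76422e-11
  w_C·L_C = 0.52 × 2.73292e-05 = 1.42112e-05
  w_D·L_D = 0.17 × 0.00015859 = 2.69604e-05
Marginal: 7.1884e-12 + 3.76422e-11 + 1.42112e-05 + 2.69604e-05 = 4.11716e-05
So the posterior for Supplier C is 1.42112e-05 / 4.11716e-05 ≈ 0.3452.

0.3452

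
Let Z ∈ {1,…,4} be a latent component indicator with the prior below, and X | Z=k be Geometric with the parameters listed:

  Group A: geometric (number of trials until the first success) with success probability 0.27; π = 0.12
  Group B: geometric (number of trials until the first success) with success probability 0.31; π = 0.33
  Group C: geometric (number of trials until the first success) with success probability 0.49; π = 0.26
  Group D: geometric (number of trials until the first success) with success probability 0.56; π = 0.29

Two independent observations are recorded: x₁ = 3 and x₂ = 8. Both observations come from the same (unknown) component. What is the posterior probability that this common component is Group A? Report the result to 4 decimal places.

0.2797

Apply Bayes' rule: the posterior for each component is proportional to its prior times its likelihood at x.
Since both observations come from the same component, the likelihood for component k is f_k(x₁)·f_k(x₂).
  L_A = [0.27·(1−0.27)^2 = 0.27·0.5329 = 0.143883] × [0.029828] = 0.00429174
  L_B = [0.31·(1−0.31)^2 = 0.31·0.4761 = 0.147591] × [0.0230837] = 0.00340695
  L_C = [0.49·(1−0.49)^2 = 0.49·0.2601 = 0.127449] × [0.00439731] = 0.000560433
  L_D = [0.56·(1−0.56)^2 = 0.56·0.1936 = 0.108416] × [0.00178796] = 0.000193843
Unnormalised posteriors:
  P(Z=A)·L_A = 0.12 × 0.00429174 = 0.000515009
  P(Z=B)·L_B = 0.33 × 0.00340695 = 0.00112429
  P(Z=C)·L_C = 0.26 × 0.000560433 = 0.000145713
  P(Z=D)·L_D = 0.29 × 0.000193843 = 5.62145e-05
Normaliser: 0.000515009 + 0.00112429 + 0.000145713 + 5.62145e-05 = 0.00184123
P(Group A | x₁, x₂) ≈ 0.2797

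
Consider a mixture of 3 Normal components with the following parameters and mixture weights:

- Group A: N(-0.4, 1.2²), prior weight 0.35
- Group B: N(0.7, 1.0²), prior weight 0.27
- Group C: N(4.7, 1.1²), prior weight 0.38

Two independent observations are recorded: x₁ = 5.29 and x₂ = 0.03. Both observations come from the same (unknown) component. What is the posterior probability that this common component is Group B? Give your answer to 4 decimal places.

By Bayes' theorem, P(k | x) = P(Z=k) f_k(x) / Σ_j P(Z=j) f_j(x).
Since both observations come from the same component, the likelihood for component k is f_k(x₁)·f_k(x₂).
  p_A = [(1/(1.2·√(2π)))·exp(−(5.29−-0.4)²/(2·1.2²)) = 0.332452·exp(-11.24170) = 4.36034e-06] × [0.311779] = 1.35946e-06
  p_B = [(1/(1.0·√(2π)))·exp(−(5.29−0.7)²/(2·1.0²)) = 0.398942·exp(-10.53405) = 1.06177e-05] × [0.318737] = 3.38425e-06
  p_C = [(1/(1.1·√(2π)))·exp(−(5.29−4.7)²/(2·1.1²)) = 0.362675·exp(-0.14384) = 0.314085] × [4.42263e-05] = 1.38908e-05
Weight by the priors:
  P(Z=A)·p_A = 0.35 × 1.35946e-06 = 4.75811e-07
  P(Z=B)·p_B = 0.27 × 3.38425e-06 = 9.13749e-07
  P(Z=C)·p_C = 0.38 × 1.38908e-05 = 5.27851e-06
Denominator: 4.75811e-07 + 9.13749e-07 + 5.27851e-06 = 6.66807e-06
P(Group B | x) ≈ 0.1370

0.1370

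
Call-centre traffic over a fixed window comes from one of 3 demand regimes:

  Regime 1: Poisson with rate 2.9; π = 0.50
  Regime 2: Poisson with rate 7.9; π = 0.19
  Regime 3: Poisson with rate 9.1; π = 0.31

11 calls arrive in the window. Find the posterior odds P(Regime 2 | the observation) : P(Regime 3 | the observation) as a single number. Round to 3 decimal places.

0.430

The posterior odds equal the prior odds times the likelihood ratio: (π_i/π_j)·(f_i(x)/f_j(x)).
Evaluate each component's likelihood at the observed value:
  f_1 = 0.000168178
  f_2 = 0.069473
  f_3 = 0.0991334
Odds = (0.19/0.31) × (0.069473/0.0991334) = 0.612903 × 0.700803 ≈ 0.430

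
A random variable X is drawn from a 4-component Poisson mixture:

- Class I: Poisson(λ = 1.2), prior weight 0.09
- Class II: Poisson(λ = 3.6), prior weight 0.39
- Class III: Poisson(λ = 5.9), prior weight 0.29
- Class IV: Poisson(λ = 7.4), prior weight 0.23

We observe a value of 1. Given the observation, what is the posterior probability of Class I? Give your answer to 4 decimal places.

The responsibility of component k is w_k f_k(x) divided by Σ_j w_j f_j(x).
Poisson probabilities:
  f_I = e^(−1.2)·1.2^1/1! = 0.361433
  f_II = e^(−3.6)·3.6^1/1! = 0.0983654
  f_III = e^(−5.9)·5.9^1/1! = 0.0161627
  f_IV = e^(−7.4)·7.4^1/1! = 0.00452327
Multiply by the mixture weights:
  w_I·f_I = 0.09 × 0.361433 = 0.032529
  w_II·f_II = 0.39 × 0.0983654 = 0.0383625
  w_III·f_III = 0.29 × 0.0161627 = 0.00468719
  w_IV·f_IV = 0.23 × 0.00452327 = 0.00104035
Evidence: 0.032529 + 0.0383625 + 0.00468719 + 0.00104035 = 0.076619
P(Class I | 1) ≈ 0.4246

0.4246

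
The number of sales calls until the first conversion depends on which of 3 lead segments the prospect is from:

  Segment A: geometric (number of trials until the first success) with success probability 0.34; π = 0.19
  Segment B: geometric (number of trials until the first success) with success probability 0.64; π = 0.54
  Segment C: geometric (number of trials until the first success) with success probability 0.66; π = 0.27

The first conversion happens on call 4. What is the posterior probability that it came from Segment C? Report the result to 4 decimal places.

The responsibility of component k is w_k f_k(x) divided by Σ_j w_j f_j(x).
Evaluate each component's likelihood at the observed value:
  f_A = 0.0977486
  f_B = 0.0298598
  f_C = 0.0259406
Unnormalised posteriors:
  w_A·f_A = 0.19 × 0.0977486 = 0.0185722
  w_B·f_B = 0.54 × 0.0298598 = 0.0161243
  w_C·f_C = 0.27 × 0.0259406 = 0.00700397
Marginal: 0.0185722 + 0.0161243 + 0.00700397 = 0.0417005
P(Segment C | data) ≈ 0.1680

0.1680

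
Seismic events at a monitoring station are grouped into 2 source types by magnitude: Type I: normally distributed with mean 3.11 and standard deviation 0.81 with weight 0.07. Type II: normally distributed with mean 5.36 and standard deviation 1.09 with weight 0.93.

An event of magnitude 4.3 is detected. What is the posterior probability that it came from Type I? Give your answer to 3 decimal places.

0.052

Posterior ∝ prior × likelihood, so P(k | x) ∝ w_k f_k(x); normalise over all components.
Evaluate each component's likelihood at the observed value:
  p_I = 0.167395
  p_II = 0.2281
Unnormalised posteriors:
  w_I·p_I = 0.07 × 0.167395 = 0.0117177
  w_II·p_II = 0.93 × 0.2281 = 0.212133
Marginal: 0.0117177 + 0.212133 = 0.22385
So the posterior for Type I is 0.0117177 / 0.22385 ≈ 0.052.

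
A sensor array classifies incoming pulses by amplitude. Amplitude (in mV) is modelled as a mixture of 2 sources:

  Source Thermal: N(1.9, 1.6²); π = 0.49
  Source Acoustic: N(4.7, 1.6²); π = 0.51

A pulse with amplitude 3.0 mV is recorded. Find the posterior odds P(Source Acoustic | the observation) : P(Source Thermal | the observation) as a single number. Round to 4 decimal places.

Only the two components matter; the odds are (P(Z=i) f_i(x)) / (P(Z=j) f_j(x)).
Normal densities:
  f_Thermal = (1/(1.6·√(2π)))·exp(−(3.0−1.9)²/(2·1.6²)) = 0.249339·exp(-0.23633) = 0.196858
  f_Acoustic = (1/(1.6·√(2π)))·exp(−(3.0−4.7)²/(2·1.6²)) = 0.249339·exp(-0.56445) = 0.141792
Odds = (0.51/0.49) × (0.141792/0.196858) = 1.04082 × 0.720273 ≈ 0.7497

0.7497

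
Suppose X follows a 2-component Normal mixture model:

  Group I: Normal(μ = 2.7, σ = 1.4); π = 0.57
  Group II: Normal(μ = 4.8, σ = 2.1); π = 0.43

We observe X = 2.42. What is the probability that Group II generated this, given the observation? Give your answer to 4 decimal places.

0.2126

The responsibility of component k is P(Z=k) f_k(x) divided by Σ_j P(Z=j) f_j(x).
Normal densities:
  L_I = (1/(1.4·√(2π)))·exp(−(2.42−2.7)²/(2·1.4²)) = 0.284959·exp(-0.02000) = 0.279316
  L_II = (1/(2.1·√(2π)))·exp(−(2.42−4.8)²/(2·2.1²)) = 0.189973·exp(-0.64222) = 0.0999487
Prior × likelihood for each component:
  P(Z=I)·L_I = 0.57 × 0.279316 = 0.15921
  P(Z=II)·L_II = 0.43 × 0.0999487 = 0.0429779
Marginal: 0.15921 + 0.0429779 = 0.202188
Responsibility of Group II: 0.0429779 / 0.202188 ≈ 0.2126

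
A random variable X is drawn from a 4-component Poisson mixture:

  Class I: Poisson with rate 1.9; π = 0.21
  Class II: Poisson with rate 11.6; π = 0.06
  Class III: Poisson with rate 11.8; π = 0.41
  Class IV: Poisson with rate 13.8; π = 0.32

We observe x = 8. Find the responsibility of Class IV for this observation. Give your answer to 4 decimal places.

0.2416

Apply Bayes' rule: the posterior for each component is proportional to its prior times its likelihood at x.
Poisson probabilities:
  L_I = e^(−1.9)·1.9^8/8! = 0.000630012
  L_II = e^(−11.6)·11.6^8/8! = 0.0745294
  L_III = e^(−11.8)·11.8^8/8! = 0.0699617
  L_IV = e^(−13.8)·13.8^8/8! = 0.0331321
Unnormalised posteriors:
  π_I·L_I = 0.21 × 0.000630012 = 0.000132303
  π_II·L_II = 0.06 × 0.0745294 = 0.00447176
  π_III·L_III = 0.41 × 0.0699617 = 0.0286843
  π_IV·L_IV = 0.32 × 0.0331321 = 0.0106023
Normaliser: 0.000132303 + 0.00447176 + 0.0286843 + 0.0106023 = 0.0438906
Responsibility of Class IV: 0.0106023 / 0.0438906 ≈ 0.2416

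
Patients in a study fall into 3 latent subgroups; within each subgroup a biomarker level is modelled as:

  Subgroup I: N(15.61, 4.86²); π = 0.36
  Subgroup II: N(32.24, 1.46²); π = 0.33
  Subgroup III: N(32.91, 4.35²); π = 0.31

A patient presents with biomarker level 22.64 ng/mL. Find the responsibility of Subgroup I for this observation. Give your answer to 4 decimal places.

0.8556

Posterior ∝ prior × likelihood, so P(k | x) ∝ w_k f_k(x); normalise over all components.
Evaluate each component's likelihood at the observed value:
  L_I = 0.0288351
  L_II = 1.1173e-10
  L_III = 0.00565008
Prior × likelihood for each component:
  w_I·L_I = 0.36 × 0.0288351 = 0.0103806
  w_II·L_II = 0.33 × 1.1173e-10 = 3.68708e-11
  w_III·L_III = 0.31 × 0.00565008 = 0.00175153
Denominator: 0.0103806 + 3.68708e-11 + 0.00175153 = 0.0121322
Responsibility of Subgroup I: 0.0103806 / 0.0121322 ≈ 0.8556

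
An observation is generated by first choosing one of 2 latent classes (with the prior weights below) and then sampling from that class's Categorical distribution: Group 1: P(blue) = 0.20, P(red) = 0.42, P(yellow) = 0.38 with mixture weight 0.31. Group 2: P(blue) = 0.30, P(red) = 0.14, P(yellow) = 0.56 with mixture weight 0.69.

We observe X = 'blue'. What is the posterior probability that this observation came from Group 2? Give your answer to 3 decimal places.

0.770

Posterior ∝ prior × likelihood, so P(k | x) ∝ π_k f_k(x); normalise over all components.
Component likelihoods at x = 'blue':
  L_1 = P(blue | comp) = 0.20
  L_2 = P(blue | comp) = 0.30
Multiply by the mixture weights:
  π_1·L_1 = 0.31 × 0.2 = 0.062
  π_2·L_2 = 0.69 × 0.3 = 0.207
Denominator: 0.062 + 0.207 = 0.269
P(Group 2 | x) ≈ 0.770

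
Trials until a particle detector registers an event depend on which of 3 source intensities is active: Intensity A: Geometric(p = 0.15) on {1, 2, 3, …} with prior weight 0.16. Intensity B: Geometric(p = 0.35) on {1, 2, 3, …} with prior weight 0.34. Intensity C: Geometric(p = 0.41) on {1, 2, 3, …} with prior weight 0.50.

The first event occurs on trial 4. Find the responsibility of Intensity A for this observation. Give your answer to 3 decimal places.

Posterior ∝ prior × likelihood, so P(k | x) ∝ w_k f_k(x); normalise over all components.
Component likelihoods at x = 4:
  f_A = 0.15·(1−0.15)^3 = 0.15·0.614125 = 0.0921187
  f_B = 0.35·(1−0.35)^3 = 0.35·0.274625 = 0.0961188
  f_C = 0.41·(1−0.41)^3 = 0.41·0.205379 = 0.0842054
Multiply by the mixture weights:
  w_A·f_A = 0.16 × 0.0921187 = 0.014739
  w_B·f_B = 0.34 × 0.0961188 = 0.0326804
  w_C·f_C = 0.50 × 0.0842054 = 0.0421027
Evidence: 0.014739 + 0.0326804 + 0.0421027 = 0.0895221
So the posterior for Intensity A is 0.014739 / 0.0895221 ≈ 0.165.

0.165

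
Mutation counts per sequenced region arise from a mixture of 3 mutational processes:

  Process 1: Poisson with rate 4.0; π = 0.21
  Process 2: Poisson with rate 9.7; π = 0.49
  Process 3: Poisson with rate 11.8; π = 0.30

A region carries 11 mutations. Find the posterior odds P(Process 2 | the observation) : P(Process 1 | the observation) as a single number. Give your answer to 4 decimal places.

133.1458

Posterior odds = (w_i f_i(x)) / (w_j f_j(x)); the normalising sum cancels.
Poisson probabilities:
  L_1 = e^(−4.0)·4.0^11/11! = 0.00192454
  L_2 = e^(−9.7)·9.7^11/11! = 0.109819
  L_3 = e^(−11.8)·11.8^11/11! = 0.11611
Posterior odds = (w_2·L_2) / (w_1·L_1) = (0.49·0.109819) / (0.21·0.00192454) = 0.0538112 / 0.000404153 ≈ 133.1458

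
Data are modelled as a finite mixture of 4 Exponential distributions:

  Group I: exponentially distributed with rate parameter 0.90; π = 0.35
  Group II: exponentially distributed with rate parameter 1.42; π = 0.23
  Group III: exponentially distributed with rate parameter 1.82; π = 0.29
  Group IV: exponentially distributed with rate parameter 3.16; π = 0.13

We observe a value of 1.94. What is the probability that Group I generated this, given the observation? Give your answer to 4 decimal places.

0.5968

P(component k | x) = w_k·f_k(x) / marginal(x), where marginal(x) = Σ_j w_j·f_j(x).
Exponential densities:
  p_I = 0.90·e^(−0.90·1.94) = 0.90·e^(−1.7460) = 0.157023
  p_II = 1.42·e^(−1.42·1.94) = 1.42·e^(−2.7548) = 0.0903429
  p_III = 1.82·e^(−1.82·1.94) = 1.82·e^(−3.5308) = 0.0532923
  p_IV = 3.16·e^(−3.16·1.94) = 3.16·e^(−6.1304) = 0.00687525
Weight by the priors:
  w_I·p_I = 0.35 × 0.157023 = 0.0549582
  w_II·p_II = 0.23 × 0.0903429 = 0.0207789
  w_III·p_III = 0.29 × 0.0532923 = 0.0154548
  w_IV·p_IV = 0.13 × 0.00687525 = 0.000893782
Sum: 0.0549582 + 0.0207789 + 0.0154548 + 0.000893782 = 0.0920856
So the posterior for Group I is 0.0549582 / 0.0920856 ≈ 0.5968.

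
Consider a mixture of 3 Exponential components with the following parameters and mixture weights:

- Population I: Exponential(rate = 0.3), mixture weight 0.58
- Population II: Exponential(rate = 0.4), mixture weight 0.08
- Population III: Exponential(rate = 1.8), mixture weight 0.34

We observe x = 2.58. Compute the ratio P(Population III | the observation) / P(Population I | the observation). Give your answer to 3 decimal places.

0.073

Only the two components matter; the odds are (π_i f_i(x)) / (π_j f_j(x)).
Exponential densities:
  f_I = 0.3·e^(−0.3·2.58) = 0.3·e^(−0.7740) = 0.138349
  f_II = 0.4·e^(−0.4·2.58) = 0.4·e^(−1.0320) = 0.142517
  f_III = 1.8·e^(−1.8·2.58) = 1.8·e^(−4.6440) = 0.0173145
Odds = (0.34/0.58) × (0.0173145/0.138349) = 0.586207 × 0.12515 ≈ 0.073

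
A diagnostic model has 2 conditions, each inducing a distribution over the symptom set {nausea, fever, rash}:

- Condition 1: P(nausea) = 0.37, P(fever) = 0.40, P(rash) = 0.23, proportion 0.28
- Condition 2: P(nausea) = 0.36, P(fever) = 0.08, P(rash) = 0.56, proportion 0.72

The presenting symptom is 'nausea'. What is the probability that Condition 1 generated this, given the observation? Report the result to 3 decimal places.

0.286

Apply Bayes' rule: the posterior for each component is proportional to its prior times its likelihood at x.
Categorical probabilities:
  p_1 = P(nausea | comp) = 0.37
  p_2 = P(nausea | comp) = 0.36
Multiply by the mixture weights:
  P(Z=1)·p_1 = 0.28 × 0.37 = 0.1036
  P(Z=2)·p_2 = 0.72 × 0.36 = 0.2592
Marginal: 0.1036 + 0.2592 = 0.3628
Responsibility of Condition 1: 0.1036 / 0.3628 ≈ 0.286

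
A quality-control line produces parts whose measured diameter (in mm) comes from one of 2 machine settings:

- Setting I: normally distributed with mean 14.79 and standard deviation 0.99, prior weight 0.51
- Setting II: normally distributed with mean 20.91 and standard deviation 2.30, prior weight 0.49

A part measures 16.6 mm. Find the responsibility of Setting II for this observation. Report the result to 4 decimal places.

0.2754

Apply Bayes' rule: the posterior for each component is proportional to its prior times its likelihood at x.
Normal densities:
  p_I = (1/(0.99·√(2π)))·exp(−(16.6−14.79)²/(2·0.99²)) = 0.402972·exp(-1.67131) = 0.0757591
  p_II = (1/(2.30·√(2π)))·exp(−(16.6−20.91)²/(2·2.30²)) = 0.173453·exp(-1.75578) = 0.0299681
Prior × likelihood for each component:
  π_I·p_I = 0.51 × 0.0757591 = 0.0386371
  π_II·p_II = 0.49 × 0.0299681 = 0.0146844
Marginal: 0.0386371 + 0.0146844 = 0.0533215
P(Setting II | x) ≈ 0.2754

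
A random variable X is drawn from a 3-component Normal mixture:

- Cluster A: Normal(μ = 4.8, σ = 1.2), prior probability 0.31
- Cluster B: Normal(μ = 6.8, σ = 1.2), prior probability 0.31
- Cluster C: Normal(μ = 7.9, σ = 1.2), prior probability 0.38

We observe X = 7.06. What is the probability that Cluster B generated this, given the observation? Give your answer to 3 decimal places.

0.464

By Bayes' theorem, P(k | x) = π_k f_k(x) / Σ_j π_j f_j(x).
Component likelihoods at x = 7.06:
  p_A = (1/(1.2·√(2π)))·exp(−(7.06−4.8)²/(2·1.2²)) = 0.332452·exp(-1.77347) = 0.0564312
  p_B = (1/(1.2·√(2π)))·exp(−(7.06−6.8)²/(2·1.2²)) = 0.332452·exp(-0.02347) = 0.324739
  p_C = (1/(1.2·√(2π)))·exp(−(7.06−7.9)²/(2·1.2²)) = 0.332452·exp(-0.24500) = 0.260212
Unnormalised posteriors:
  π_A·p_A = 0.31 × 0.0564312 = 0.0174937
  π_B·p_B = 0.31 × 0.324739 = 0.100669
  π_C·p_C = 0.38 × 0.260212 = 0.0988804
Evidence: 0.0174937 + 0.100669 + 0.0988804 = 0.217043
Responsibility of Cluster B: 0.100669 / 0.217043 ≈ 0.464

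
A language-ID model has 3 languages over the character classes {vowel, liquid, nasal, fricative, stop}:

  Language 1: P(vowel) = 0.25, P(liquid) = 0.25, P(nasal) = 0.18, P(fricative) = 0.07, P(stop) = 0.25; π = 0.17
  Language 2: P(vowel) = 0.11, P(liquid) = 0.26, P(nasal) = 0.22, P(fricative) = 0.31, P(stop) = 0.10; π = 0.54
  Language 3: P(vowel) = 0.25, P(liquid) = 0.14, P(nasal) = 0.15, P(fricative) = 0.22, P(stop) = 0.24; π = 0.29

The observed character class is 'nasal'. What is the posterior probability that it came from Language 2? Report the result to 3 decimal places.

0.616

The responsibility of component k is P(Z=k) f_k(x) divided by Σ_j P(Z=j) f_j(x).
Evaluate each component's likelihood at the observed value:
  L_1 = P(nasal | comp) = 0.18
  L_2 = P(nasal | comp) = 0.22
  L_3 = P(nasal | comp) = 0.15
Prior × likelihood for each component:
  P(Z=1)·L_1 = 0.17 × 0.18 = 0.0306
  P(Z=2)·L_2 = 0.54 × 0.22 = 0.1188
  P(Z=3)·L_3 = 0.29 × 0.15 = 0.0435
Sum: 0.0306 + 0.1188 + 0.0435 = 0.1929
So the posterior for Language 2 is 0.1188 / 0.1929 ≈ 0.616.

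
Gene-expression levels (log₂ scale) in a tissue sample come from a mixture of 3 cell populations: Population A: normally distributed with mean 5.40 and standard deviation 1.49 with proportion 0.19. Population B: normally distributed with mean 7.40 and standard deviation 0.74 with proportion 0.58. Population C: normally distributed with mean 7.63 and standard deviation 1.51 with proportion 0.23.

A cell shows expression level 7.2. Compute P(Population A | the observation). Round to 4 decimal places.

Apply Bayes' rule: the posterior for each component is proportional to its prior times its likelihood at x.
Component likelihoods at x = 7.2:
  f_A = 0.129069
  f_B = 0.519776
  f_C = 0.253702
Prior × likelihood for each component:
  P(Z=A)·f_A = 0.19 × 0.129069 = 0.024523
  P(Z=B)·f_B = 0.58 × 0.519776 = 0.30147
  P(Z=C)·f_C = 0.23 × 0.253702 = 0.0583515
Sum: 0.024523 + 0.30147 + 0.0583515 = 0.384345
P(Population A | the observation) = 0.024523 / 0.384345 ≈ 0.0638

0.0638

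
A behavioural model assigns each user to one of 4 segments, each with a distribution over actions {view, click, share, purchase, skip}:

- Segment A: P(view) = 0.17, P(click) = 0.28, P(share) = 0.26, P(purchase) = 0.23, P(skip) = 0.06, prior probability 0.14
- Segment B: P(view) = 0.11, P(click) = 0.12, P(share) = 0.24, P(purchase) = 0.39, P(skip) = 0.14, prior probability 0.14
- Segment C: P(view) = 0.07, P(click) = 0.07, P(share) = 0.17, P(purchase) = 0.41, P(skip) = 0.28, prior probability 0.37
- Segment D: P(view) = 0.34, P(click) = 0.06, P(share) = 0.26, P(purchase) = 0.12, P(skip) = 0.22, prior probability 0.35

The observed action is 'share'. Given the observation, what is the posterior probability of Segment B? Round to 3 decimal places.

By Bayes' theorem, P(k | x) = π_k f_k(x) / Σ_j π_j f_j(x).
Evaluate each component's likelihood at the observed value:
  p_A = P(share | comp) = 0.26
  p_B = P(share | comp) = 0.24
  p_C = P(share | comp) = 0.17
  p_D = P(share | comp) = 0.26
Multiply by the mixture weights:
  π_A·p_A = 0.14 × 0.26 = 0.0364
  π_B·p_B = 0.14 × 0.24 = 0.0336
  π_C·p_C = 0.37 × 0.17 = 0.0629
  π_D·p_D = 0.35 × 0.26 = 0.091
Denominator: 0.0364 + 0.0336 + 0.0629 + 0.091 = 0.2239
P(Segment B | 'share') ≈ 0.150

0.150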